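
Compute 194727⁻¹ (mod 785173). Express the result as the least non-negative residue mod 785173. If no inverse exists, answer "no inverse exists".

Apply the Euclidean algorithm to 785173 and 194727:
785173 = 4·194727 + 6265
194727 = 31·6265 + 512
6265 = 12·512 + 121
512 = 4·121 + 28
121 = 4·28 + 9
28 = 3·9 + 1
9 = 9·1 + 0
Since gcd(194727, 785173) = 1, back-substitute to write 1 as a combination:
1 = 28 − 3·9
1 = −3·121 + 13·28
1 = 13·512 − 55·121
1 = −55·6265 + 673·512
1 = 673·194727 − 20918·6265
1 = −20918·785173 + 84345·194727
So 194727·84345 ≡ 1 (mod 785173).

84345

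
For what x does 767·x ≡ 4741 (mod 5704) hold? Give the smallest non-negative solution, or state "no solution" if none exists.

4379

First find gcd(767, 5704):
5704 = 7*767 + 335
767 = 2*335 + 97
335 = 3*97 + 44
97 = 2*44 + 9
44 = 4*9 + 8
9 = 1*8 + 1
8 = 8*1 + 0
gcd = 1, so a unique solution mod 5704 exists.
Back-substitute for the Bézout coefficients:
1 = 9 − 8
1 = −44 + 5·9
1 = 5·97 − 11·44
1 = −11·335 + 38·97
1 = 38·767 − 87·335
1 = −87·5704 + 647·767
So 767·(647) ≡ 1 (mod 5704), giving 767⁻¹ ≡ 647.
x ≡ 767⁻¹·4741 ≡ 647·4741 ≡ 4379 (mod 5704).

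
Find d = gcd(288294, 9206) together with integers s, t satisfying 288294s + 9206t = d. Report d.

2

Euclidean algorithm:
288294 = 31×9206 + 2908
9206 = 3×2908 + 482
2908 = 6×482 + 16
482 = 30×16 + 2
16 = 8×2 + 0
gcd(288294, 9206) = 2.
Back-substituting:
2 = 482 − 30·16
2 = −30·2908 + 181·482
2 = 181·9206 − 573·2908
2 = −573·288294 + 17944·9206
So 2 = (-573)·288294 + (17944)·9206.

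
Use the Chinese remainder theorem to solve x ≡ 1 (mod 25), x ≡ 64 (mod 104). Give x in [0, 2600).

376

Write x = 1 + 25·k. Then 25·k ≡ 64 − 1 ≡ 63 (mod 104).
Need 25⁻¹ mod 104. Extended Euclid on (104, 25):
104 = 4·25 + 4
25 = 6·4 + 1
4 = 4·1 + 0
Back-substitute:
1 = 25 − 6·4
1 = −6·104 + 25·25
25⁻¹ ≡ 25 (mod 104), so k ≡ 25·63 ≡ 15 (mod 104).
x = 1 + 25·15 = 376.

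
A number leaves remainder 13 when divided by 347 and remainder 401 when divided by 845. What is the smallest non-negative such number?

Write x = 13 + 347·k. Then 347·k ≡ 401 − 13 ≡ 388 (mod 845).
Need 347⁻¹ mod 845. Extended Euclid on (845, 347):
845 = 2*347 + 151
347 = 2*151 + 45
151 = 3*45 + 16
45 = 2*16 + 13
16 = 1*13 + 3
13 = 4*3 + 1
3 = 3*1 + 0
Back-substitute:
1 = 13 − 4·3
1 = −4·16 + 5·13
1 = 5·45 − 14·16
1 = −14·151 + 47·45
1 = 47·347 − 108·151
1 = −108·845 + 263·347
347⁻¹ ≡ 263 (mod 845), so k ≡ 263·388 ≡ 644 (mod 845).
x = 13 + 347·644 = 223481.

223481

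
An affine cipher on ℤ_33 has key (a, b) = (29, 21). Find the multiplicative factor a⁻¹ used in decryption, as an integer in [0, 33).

Apply the Euclidean algorithm to 33 and 29:
33 = 1·29 + 4
29 = 7·4 + 1
4 = 4·1 + 0
The gcd is 1. Working backward:
1 = 29 − 7·4
1 = −7·33 + 8·29
So 29·8 ≡ 1 (mod 33).

8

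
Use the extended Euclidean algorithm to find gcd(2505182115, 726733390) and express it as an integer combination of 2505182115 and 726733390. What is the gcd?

Repeated division:
2505182115 = 3·726733390 + 324981945
726733390 = 2·324981945 + 76769500
324981945 = 4·76769500 + 17903945
76769500 = 4·17903945 + 5153720
17903945 = 3·5153720 + 2442785
5153720 = 2·2442785 + 268150
2442785 = 9·268150 + 29435
268150 = 9·29435 + 3235
29435 = 9·3235 + 320
3235 = 10·320 + 35
320 = 9·35 + 5
35 = 7·5 + 0
gcd(2505182115, 726733390) = 5.
Express as a combination:
5 = 320 − 9·35
5 = −9·3235 + 91·320
5 = 91·29435 − 828·3235
5 = −828·268150 + 7543·29435
5 = 7543·2442785 − 68715·268150
5 = −68715·5153720 + 144973·2442785
5 = 144973·17903945 − 503634·5153720
5 = −503634·76769500 + 2159509·17903945
5 = 2159509·324981945 − 9141670·76769500
5 = −9141670·726733390 + 20442849·324981945
5 = 20442849·2505182115 − 70470217·726733390
So 5 = (20442849)·2505182115 + (-70470217)·726733390.

5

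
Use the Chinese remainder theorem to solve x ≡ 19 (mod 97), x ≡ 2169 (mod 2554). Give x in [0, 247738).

Write x = 19 + 97·k. Then 97·k ≡ 2169 − 19 ≡ 2150 (mod 2554).
Need 97⁻¹ mod 2554. Extended Euclid on (2554, 97):
2554 = 26*97 + 32
97 = 3*32 + 1
32 = 32*1 + 0
Back-substitute:
1 = 97 − 3·32
1 = −3·2554 + 79·97
97⁻¹ ≡ 79 (mod 2554), so k ≡ 79·2150 ≡ 1286 (mod 2554).
x = 19 + 97·1286 = 124761.

124761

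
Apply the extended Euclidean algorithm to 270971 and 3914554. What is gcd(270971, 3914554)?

1

Apply Euclid's algorithm to 3914554 and 270971:
3914554 = 14·270971 + 120960
270971 = 2·120960 + 29051
120960 = 4·29051 + 4756
29051 = 6·4756 + 515
4756 = 9·515 + 121
515 = 4·121 + 31
121 = 3·31 + 28
31 = 1·28 + 3
28 = 9·3 + 1
3 = 3·1 + 0
gcd(270971, 3914554) = 1.
Express as a combination:
1 = 28 − 9·3
1 = −9·31 + 10·28
1 = 10·121 − 39·31
1 = −39·515 + 166·121
1 = 166·4756 − 1533·515
1 = −1533·29051 + 9364·4756
1 = 9364·120960 − 38989·29051
1 = −38989·270971 + 87342·120960
1 = 87342·3914554 − 1261777·270971
So 1 = (87342)·3914554 + (-1261777)·270971.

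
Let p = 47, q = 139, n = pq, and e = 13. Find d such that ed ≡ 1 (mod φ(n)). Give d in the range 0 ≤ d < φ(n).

φ(n) = (p−1)(q−1) = 46·138 = 6348.
Need d with 13·d ≡ 1 (mod 6348). Apply the extended Euclidean algorithm:
6348 = 488·13 + 4
13 = 3·4 + 1
4 = 4·1 + 0
Back-substitute:
1 = 13 − 3·4
1 = −3·6348 + 1465·13
So 13·1465 ≡ 1 (mod 6348), hence d = 1465.

1465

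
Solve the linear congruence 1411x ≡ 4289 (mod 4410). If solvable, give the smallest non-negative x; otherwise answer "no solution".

2369

First find gcd(1411, 4410):
4410 = 3×1411 + 177
1411 = 7×177 + 172
177 = 1×172 + 5
172 = 34×5 + 2
5 = 2×2 + 1
2 = 2×1 + 0
gcd = 1, so a unique solution mod 4410 exists.
Back-substitute for the Bézout coefficients:
1 = 5 − 2·2
1 = −2·172 + 69·5
1 = 69·177 − 71·172
1 = −71·1411 + 566·177
1 = 566·4410 − 1769·1411
So 1411·(-1769) ≡ 1 (mod 4410), giving 1411⁻¹ ≡ 2641.
x ≡ 1411⁻¹·4289 ≡ 2641·4289 ≡ 2369 (mod 4410).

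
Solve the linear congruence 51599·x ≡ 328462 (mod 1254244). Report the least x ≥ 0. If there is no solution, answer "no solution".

814746

First find gcd(51599, 1254244):
1254244 = 24×51599 + 15868
51599 = 3×15868 + 3995
15868 = 3×3995 + 3883
3995 = 1×3883 + 112
3883 = 34×112 + 75
112 = 1×75 + 37
75 = 2×37 + 1
37 = 37×1 + 0
gcd = 1, so a unique solution mod 1254244 exists.
Back-substitute for the Bézout coefficients:
1 = 75 − 2·37
1 = −2·112 + 3·75
1 = 3·3883 − 104·112
1 = −104·3995 + 107·3883
1 = 107·15868 − 425·3995
1 = −425·51599 + 1382·15868
1 = 1382·1254244 − 33593·51599
So 51599·(-33593) ≡ 1 (mod 1254244), giving 51599⁻¹ ≡ 1220651.
x ≡ 51599⁻¹·328462 ≡ 1220651·328462 ≡ 814746 (mod 1254244).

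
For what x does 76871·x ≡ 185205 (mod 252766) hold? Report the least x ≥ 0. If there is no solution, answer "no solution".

141151

First find gcd(76871, 252766):
252766 = 3*76871 + 22153
76871 = 3*22153 + 10412
22153 = 2*10412 + 1329
10412 = 7*1329 + 1109
1329 = 1*1109 + 220
1109 = 5*220 + 9
220 = 24*9 + 4
9 = 2*4 + 1
4 = 4*1 + 0
gcd = 1, so a unique solution mod 252766 exists.
Back-substitute for the Bézout coefficients:
1 = 9 − 2·4
1 = −2·220 + 49·9
1 = 49·1109 − 247·220
1 = −247·1329 + 296·1109
1 = 296·10412 − 2319·1329
1 = −2319·22153 + 4934·10412
1 = 4934·76871 − 17121·22153
1 = −17121·252766 + 56297·76871
So 76871·(56297) ≡ 1 (mod 252766), giving 76871⁻¹ ≡ 56297.
x ≡ 76871⁻¹·185205 ≡ 56297·185205 ≡ 141151 (mod 252766).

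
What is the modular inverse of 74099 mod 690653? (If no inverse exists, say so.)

Apply the Euclidean algorithm to 690653 and 74099:
690653 = 9×74099 + 23762
74099 = 3×23762 + 2813
23762 = 8×2813 + 1258
2813 = 2×1258 + 297
1258 = 4×297 + 70
297 = 4×70 + 17
70 = 4×17 + 2
17 = 8×2 + 1
2 = 2×1 + 0
Since gcd(74099, 690653) = 1, back-substitute to write 1 as a combination:
1 = 17 − 8·2
1 = −8·70 + 33·17
1 = 33·297 − 140·70
1 = −140·1258 + 593·297
1 = 593·2813 − 1326·1258
1 = −1326·23762 + 11201·2813
1 = 11201·74099 − 34929·23762
1 = −34929·690653 + 325562·74099
So 74099·325562 ≡ 1 (mod 690653).

325562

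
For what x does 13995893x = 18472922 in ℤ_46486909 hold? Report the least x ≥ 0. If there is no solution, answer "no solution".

First find gcd(13995893, 46486909):
46486909 = 3×13995893 + 4499230
13995893 = 3×4499230 + 498203
4499230 = 9×498203 + 15403
498203 = 32×15403 + 5307
15403 = 2×5307 + 4789
5307 = 1×4789 + 518
4789 = 9×518 + 127
518 = 4×127 + 10
127 = 12×10 + 7
10 = 1×7 + 3
7 = 2×3 + 1
3 = 3×1 + 0
gcd = 1, so a unique solution mod 46486909 exists.
Back-substitute for the Bézout coefficients:
1 = 7 − 2·3
1 = −2·10 + 3·7
1 = 3·127 − 38·10
1 = −38·518 + 155·127
1 = 155·4789 − 1433·518
1 = −1433·5307 + 1588·4789
1 = 1588·15403 − 4609·5307
1 = −4609·498203 + 149076·15403
1 = 149076·4499230 − 1346293·498203
1 = −1346293·13995893 + 4187955·4499230
1 = 4187955·46486909 − 13910158·13995893
So 13995893·(-13910158) ≡ 1 (mod 46486909), giving 13995893⁻¹ ≡ 32576751.
x ≡ 13995893⁻¹·18472922 ≡ 32576751·18472922 ≡ 6881269 (mod 46486909).

6881269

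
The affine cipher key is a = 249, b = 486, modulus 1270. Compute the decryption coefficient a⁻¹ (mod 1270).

1219

gcd(1270, 249) by repeated division:
1270 = 5·249 + 25
249 = 9·25 + 24
25 = 1·24 + 1
24 = 24·1 + 0
gcd = 1, so the inverse exists. Back-substitute:
1 = 25 − 24
1 = −249 + 10·25
1 = 10·1270 − 51·249
So 249·(-51) ≡ 1 (mod 1270), and -51 ≡ 1219 (mod 1270).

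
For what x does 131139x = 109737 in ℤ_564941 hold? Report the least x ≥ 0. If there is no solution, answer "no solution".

537414

First find gcd(131139, 564941):
564941 = 4·131139 + 40385
131139 = 3·40385 + 9984
40385 = 4·9984 + 449
9984 = 22·449 + 106
449 = 4·106 + 25
106 = 4·25 + 6
25 = 4·6 + 1
6 = 6·1 + 0
gcd = 1, so a unique solution mod 564941 exists.
Back-substitute for the Bézout coefficients:
1 = 25 − 4·6
1 = −4·106 + 17·25
1 = 17·449 − 72·106
1 = −72·9984 + 1601·449
1 = 1601·40385 − 6476·9984
1 = −6476·131139 + 21029·40385
1 = 21029·564941 − 90592·131139
So 131139·(-90592) ≡ 1 (mod 564941), giving 131139⁻¹ ≡ 474349.
x ≡ 131139⁻¹·109737 ≡ 474349·109737 ≡ 537414 (mod 564941).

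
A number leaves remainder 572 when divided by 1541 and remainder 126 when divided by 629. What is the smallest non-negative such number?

Write x = 572 + 1541·k. Then 1541·k ≡ 126 − 572 ≡ 183 (mod 629).
Need 1541⁻¹ mod 629. Extended Euclid on (629, 283):
629 = 2×283 + 63
283 = 4×63 + 31
63 = 2×31 + 1
31 = 31×1 + 0
Back-substitute:
1 = 63 − 2·31
1 = −2·283 + 9·63
1 = 9·629 − 20·283
1541⁻¹ ≡ 609 (mod 629), so k ≡ 609·183 ≡ 114 (mod 629).
x = 572 + 1541·114 = 176246.

176246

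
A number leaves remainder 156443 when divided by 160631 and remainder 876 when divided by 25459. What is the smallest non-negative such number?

Write x = 156443 + 160631·k. Then 160631·k ≡ 876 − 156443 ≡ 22646 (mod 25459).
Need 160631⁻¹ mod 25459. Extended Euclid on (25459, 7877):
25459 = 3·7877 + 1828
7877 = 4·1828 + 565
1828 = 3·565 + 133
565 = 4·133 + 33
133 = 4·33 + 1
33 = 33·1 + 0
Back-substitute:
1 = 133 − 4·33
1 = −4·565 + 17·133
1 = 17·1828 − 55·565
1 = −55·7877 + 237·1828
1 = 237·25459 − 766·7877
160631⁻¹ ≡ 24693 (mod 25459), so k ≡ 24693·22646 ≡ 16202 (mod 25459).
x = 156443 + 160631·16202 = 2602699905.

2602699905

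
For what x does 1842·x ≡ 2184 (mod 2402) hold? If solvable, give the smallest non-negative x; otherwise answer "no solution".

First find gcd(1842, 2402):
2402 = 1×1842 + 560
1842 = 3×560 + 162
560 = 3×162 + 74
162 = 2×74 + 14
74 = 5×14 + 4
14 = 3×4 + 2
4 = 2×2 + 0
gcd = 2 and 2 | 2184, so solutions exist. Divide through by 2: 921x ≡ 1092 (mod 1201).
Now find 921⁻¹ mod 1201:
1201 = 1*921 + 280
921 = 3*280 + 81
280 = 3*81 + 37
81 = 2*37 + 7
37 = 5*7 + 2
7 = 3*2 + 1
2 = 2*1 + 0
Back-substitute:
1 = 7 − 3·2
1 = −3·37 + 16·7
1 = 16·81 − 35·37
1 = −35·280 + 121·81
1 = 121·921 − 398·280
1 = −398·1201 + 519·921
So 921⁻¹ ≡ 519 (mod 1201).
Then x ≡ 519·1092 ≡ 1077 (mod 1201); the smallest non-negative solution is x = 1077.

1077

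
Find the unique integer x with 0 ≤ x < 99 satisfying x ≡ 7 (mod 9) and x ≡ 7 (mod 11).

7

Write x = 7 + 9·k. Then 9·k ≡ 7 − 7 ≡ 0 (mod 11).
Need 9⁻¹ mod 11. Extended Euclid on (11, 9):
11 = 1*9 + 2
9 = 4*2 + 1
2 = 2*1 + 0
Back-substitute:
1 = 9 − 4·2
1 = −4·11 + 5·9
9⁻¹ ≡ 5 (mod 11), so k ≡ 5·0 ≡ 0 (mod 11).
x = 7 + 9·0 = 7.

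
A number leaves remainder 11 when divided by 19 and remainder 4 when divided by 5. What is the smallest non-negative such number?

Write x = 11 + 19·k. Then 19·k ≡ 4 − 11 ≡ 3 (mod 5).
Need 19⁻¹ mod 5. Extended Euclid on (5, 4):
5 = 1×4 + 1
4 = 4×1 + 0
Back-substitute:
1 = 5 − 4
19⁻¹ ≡ 4 (mod 5), so k ≡ 4·3 ≡ 2 (mod 5).
x = 11 + 19·2 = 49.

49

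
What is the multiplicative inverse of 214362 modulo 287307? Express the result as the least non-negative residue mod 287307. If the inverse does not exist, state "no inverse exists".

no inverse exists

Compute gcd(214362, 287307):
287307 = 1*214362 + 72945
214362 = 2*72945 + 68472
72945 = 1*68472 + 4473
68472 = 15*4473 + 1377
4473 = 3*1377 + 342
1377 = 4*342 + 9
342 = 38*9 + 0
The gcd is 9, not 1, hence no inverse exists.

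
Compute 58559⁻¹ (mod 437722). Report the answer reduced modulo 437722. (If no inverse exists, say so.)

Extended Euclidean algorithm:
437722 = 7*58559 + 27809
58559 = 2*27809 + 2941
27809 = 9*2941 + 1340
2941 = 2*1340 + 261
1340 = 5*261 + 35
261 = 7*35 + 16
35 = 2*16 + 3
16 = 5*3 + 1
3 = 3*1 + 0
The gcd is 1. Working backward:
1 = 16 − 5·3
1 = −5·35 + 11·16
1 = 11·261 − 82·35
1 = −82·1340 + 421·261
1 = 421·2941 − 924·1340
1 = −924·27809 + 8737·2941
1 = 8737·58559 − 18398·27809
1 = −18398·437722 + 137523·58559
So 58559·137523 ≡ 1 (mod 437722).

137523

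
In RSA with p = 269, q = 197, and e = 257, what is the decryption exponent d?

φ(n) = (p−1)(q−1) = 268·196 = 52528.
Need d with 257·d ≡ 1 (mod 52528). Apply the extended Euclidean algorithm:
52528 = 204·257 + 100
257 = 2·100 + 57
100 = 1·57 + 43
57 = 1·43 + 14
43 = 3·14 + 1
14 = 14·1 + 0
Back-substitute:
1 = 43 − 3·14
1 = −3·57 + 4·43
1 = 4·100 − 7·57
1 = −7·257 + 18·100
1 = 18·52528 − 3679·257
So 257·(-3679) ≡ 1 (mod 52528), hence d ≡ -3679 ≡ 48849 (mod 52528).

48849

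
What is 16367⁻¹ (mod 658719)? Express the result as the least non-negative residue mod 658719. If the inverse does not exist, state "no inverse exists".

21854

gcd(658719, 16367) by repeated division:
658719 = 40×16367 + 4039
16367 = 4×4039 + 211
4039 = 19×211 + 30
211 = 7×30 + 1
30 = 30×1 + 0
The gcd is 1. Working backward:
1 = 211 − 7·30
1 = −7·4039 + 134·211
1 = 134·16367 − 543·4039
1 = −543·658719 + 21854·16367
So 16367·21854 ≡ 1 (mod 658719).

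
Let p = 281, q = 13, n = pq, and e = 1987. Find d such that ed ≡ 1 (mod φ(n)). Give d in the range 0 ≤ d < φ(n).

φ(n) = (p−1)(q−1) = 280·12 = 3360.
Need d with 1987·d ≡ 1 (mod 3360). Apply the extended Euclidean algorithm:
3360 = 1*1987 + 1373
1987 = 1*1373 + 614
1373 = 2*614 + 145
614 = 4*145 + 34
145 = 4*34 + 9
34 = 3*9 + 7
9 = 1*7 + 2
7 = 3*2 + 1
2 = 2*1 + 0
Back-substitute:
1 = 7 − 3·2
1 = −3·9 + 4·7
1 = 4·34 − 15·9
1 = −15·145 + 64·34
1 = 64·614 − 271·145
1 = −271·1373 + 606·614
1 = 606·1987 − 877·1373
1 = −877·3360 + 1483·1987
So 1987·1483 ≡ 1 (mod 3360), hence d = 1483.

1483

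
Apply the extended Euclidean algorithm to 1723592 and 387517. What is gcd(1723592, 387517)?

13

Apply Euclid's algorithm to 1723592 and 387517:
1723592 = 4×387517 + 173524
387517 = 2×173524 + 40469
173524 = 4×40469 + 11648
40469 = 3×11648 + 5525
11648 = 2×5525 + 598
5525 = 9×598 + 143
598 = 4×143 + 26
143 = 5×26 + 13
26 = 2×13 + 0
gcd(1723592, 387517) = 13.
Express as a combination:
13 = 143 − 5·26
13 = −5·598 + 21·143
13 = 21·5525 − 194·598
13 = −194·11648 + 409·5525
13 = 409·40469 − 1421·11648
13 = −1421·173524 + 6093·40469
13 = 6093·387517 − 13607·173524
13 = −13607·1723592 + 60521·387517
So 13 = (-13607)·1723592 + (60521)·387517.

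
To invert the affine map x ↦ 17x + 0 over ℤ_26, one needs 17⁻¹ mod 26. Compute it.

23

Apply the Euclidean algorithm to 26 and 17:
26 = 1×17 + 9
17 = 1×9 + 8
9 = 1×8 + 1
8 = 8×1 + 0
Since gcd(17, 26) = 1, back-substitute to write 1 as a combination:
1 = 9 − 8
1 = −17 + 2·9
1 = 2·26 − 3·17
Hence 17⁻¹ ≡ -3 ≡ 23 (mod 26).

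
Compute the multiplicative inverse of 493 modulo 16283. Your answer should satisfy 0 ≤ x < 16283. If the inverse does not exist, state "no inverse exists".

gcd(16283, 493) by repeated division:
16283 = 33·493 + 14
493 = 35·14 + 3
14 = 4·3 + 2
3 = 1·2 + 1
2 = 2·1 + 0
The gcd is 1. Working backward:
1 = 3 − 2
1 = −14 + 5·3
1 = 5·493 − 176·14
1 = −176·16283 + 5813·493
So 493·5813 ≡ 1 (mod 16283).

5813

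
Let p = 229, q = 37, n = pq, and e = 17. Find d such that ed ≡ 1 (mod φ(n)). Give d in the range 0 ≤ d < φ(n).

2897

φ(n) = (p−1)(q−1) = 228·36 = 8208.
Need d with 17·d ≡ 1 (mod 8208). Apply the extended Euclidean algorithm:
8208 = 482×17 + 14
17 = 1×14 + 3
14 = 4×3 + 2
3 = 1×2 + 1
2 = 2×1 + 0
Back-substitute:
1 = 3 − 2
1 = −14 + 5·3
1 = 5·17 − 6·14
1 = −6·8208 + 2897·17
So 17·2897 ≡ 1 (mod 8208), hence d = 2897.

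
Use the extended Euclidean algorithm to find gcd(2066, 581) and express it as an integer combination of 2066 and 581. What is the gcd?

Apply Euclid's algorithm to 2066 and 581:
2066 = 3·581 + 323
581 = 1·323 + 258
323 = 1·258 + 65
258 = 3·65 + 63
65 = 1·63 + 2
63 = 31·2 + 1
2 = 2·1 + 0
gcd(2066, 581) = 1.
Back-substituting:
1 = 63 − 31·2
1 = −31·65 + 32·63
1 = 32·258 − 127·65
1 = −127·323 + 159·258
1 = 159·581 − 286·323
1 = −286·2066 + 1017·581
So 1 = (-286)·2066 + (1017)·581.

1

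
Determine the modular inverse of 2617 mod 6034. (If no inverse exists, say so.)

Extended Euclidean algorithm:
6034 = 2*2617 + 800
2617 = 3*800 + 217
800 = 3*217 + 149
217 = 1*149 + 68
149 = 2*68 + 13
68 = 5*13 + 3
13 = 4*3 + 1
3 = 3*1 + 0
Since gcd(2617, 6034) = 1, back-substitute to write 1 as a combination:
1 = 13 − 4·3
1 = −4·68 + 21·13
1 = 21·149 − 46·68
1 = −46·217 + 67·149
1 = 67·800 − 247·217
1 = −247·2617 + 808·800
1 = 808·6034 − 1863·2617
Hence 2617⁻¹ ≡ -1863 ≡ 4171 (mod 6034).

4171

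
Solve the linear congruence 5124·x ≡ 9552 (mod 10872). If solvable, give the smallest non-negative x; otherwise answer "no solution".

736

First find gcd(5124, 10872):
10872 = 2*5124 + 624
5124 = 8*624 + 132
624 = 4*132 + 96
132 = 1*96 + 36
96 = 2*36 + 24
36 = 1*24 + 12
24 = 2*12 + 0
gcd = 12 and 12 | 9552, so solutions exist. Divide through by 12: 427x ≡ 796 (mod 906).
Now find 427⁻¹ mod 906:
906 = 2·427 + 52
427 = 8·52 + 11
52 = 4·11 + 8
11 = 1·8 + 3
8 = 2·3 + 2
3 = 1·2 + 1
2 = 2·1 + 0
Back-substitute:
1 = 3 − 2
1 = −8 + 3·3
1 = 3·11 − 4·8
1 = −4·52 + 19·11
1 = 19·427 − 156·52
1 = −156·906 + 331·427
So 427⁻¹ ≡ 331 (mod 906).
Then x ≡ 331·796 ≡ 736 (mod 906); the smallest non-negative solution is x = 736.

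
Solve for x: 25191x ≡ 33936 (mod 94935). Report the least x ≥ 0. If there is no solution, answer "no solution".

First find gcd(25191, 94935):
94935 = 3*25191 + 19362
25191 = 1*19362 + 5829
19362 = 3*5829 + 1875
5829 = 3*1875 + 204
1875 = 9*204 + 39
204 = 5*39 + 9
39 = 4*9 + 3
9 = 3*3 + 0
gcd = 3 and 3 | 33936, so solutions exist. Divide through by 3: 8397x ≡ 11312 (mod 31645).
Now find 8397⁻¹ mod 31645:
31645 = 3·8397 + 6454
8397 = 1·6454 + 1943
6454 = 3·1943 + 625
1943 = 3·625 + 68
625 = 9·68 + 13
68 = 5·13 + 3
13 = 4·3 + 1
3 = 3·1 + 0
Back-substitute:
1 = 13 − 4·3
1 = −4·68 + 21·13
1 = 21·625 − 193·68
1 = −193·1943 + 600·625
1 = 600·6454 − 1993·1943
1 = −1993·8397 + 2593·6454
1 = 2593·31645 − 9772·8397
So 8397·(-9772) ≡ 1 (mod 31645), i.e. 8397⁻¹ ≡ 21873.
Then x ≡ 21873·11312 ≡ 26766 (mod 31645); the smallest non-negative solution is x = 26766.

26766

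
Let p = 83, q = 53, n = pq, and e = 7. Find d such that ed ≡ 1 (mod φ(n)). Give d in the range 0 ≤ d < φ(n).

φ(n) = (p−1)(q−1) = 82·52 = 4264.
Need d with 7·d ≡ 1 (mod 4264). Apply the extended Euclidean algorithm:
4264 = 609*7 + 1
7 = 7*1 + 0
Back-substitute:
1 = 4264 − 609·7
So 7·(-609) ≡ 1 (mod 4264), hence d ≡ -609 ≡ 3655 (mod 4264).

3655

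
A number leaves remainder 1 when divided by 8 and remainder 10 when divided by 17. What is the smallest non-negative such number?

Write x = 1 + 8·k. Then 8·k ≡ 10 − 1 ≡ 9 (mod 17).
Need 8⁻¹ mod 17. Extended Euclid on (17, 8):
17 = 2*8 + 1
8 = 8*1 + 0
Back-substitute:
1 = 17 − 2·8
8⁻¹ ≡ 15 (mod 17), so k ≡ 15·9 ≡ 16 (mod 17).
x = 1 + 8·16 = 129.

129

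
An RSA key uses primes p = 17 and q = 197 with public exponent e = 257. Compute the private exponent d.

1025

φ(n) = (p−1)(q−1) = 16·196 = 3136.
Need d with 257·d ≡ 1 (mod 3136). Apply the extended Euclidean algorithm:
3136 = 12×257 + 52
257 = 4×52 + 49
52 = 1×49 + 3
49 = 16×3 + 1
3 = 3×1 + 0
Back-substitute:
1 = 49 − 16·3
1 = −16·52 + 17·49
1 = 17·257 − 84·52
1 = −84·3136 + 1025·257
So 257·1025 ≡ 1 (mod 3136), hence d = 1025.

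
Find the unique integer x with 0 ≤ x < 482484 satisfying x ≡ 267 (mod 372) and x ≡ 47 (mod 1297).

425463

Write x = 267 + 372·k. Then 372·k ≡ 47 − 267 ≡ 1077 (mod 1297).
Need 372⁻¹ mod 1297. Extended Euclid on (1297, 372):
1297 = 3×372 + 181
372 = 2×181 + 10
181 = 18×10 + 1
10 = 10×1 + 0
Back-substitute:
1 = 181 − 18·10
1 = −18·372 + 37·181
1 = 37·1297 − 129·372
372⁻¹ ≡ 1168 (mod 1297), so k ≡ 1168·1077 ≡ 1143 (mod 1297).
x = 267 + 372·1143 = 425463.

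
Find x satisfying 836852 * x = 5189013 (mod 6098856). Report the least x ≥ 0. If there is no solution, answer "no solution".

gcd(836852, 6098856):
6098856 = 7×836852 + 240892
836852 = 3×240892 + 114176
240892 = 2×114176 + 12540
114176 = 9×12540 + 1316
12540 = 9×1316 + 696
1316 = 1×696 + 620
696 = 1×620 + 76
620 = 8×76 + 12
76 = 6×12 + 4
12 = 3×4 + 0
gcd = 4, but 4 ∤ 5189013, so the congruence has no solution.

no solution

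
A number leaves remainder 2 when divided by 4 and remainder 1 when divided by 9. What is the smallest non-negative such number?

10

Write x = 2 + 4·k. Then 4·k ≡ 1 − 2 ≡ 8 (mod 9).
Need 4⁻¹ mod 9. Extended Euclid on (9, 4):
9 = 2*4 + 1
4 = 4*1 + 0
Back-substitute:
1 = 9 − 2·4
4⁻¹ ≡ 7 (mod 9), so k ≡ 7·8 ≡ 2 (mod 9).
x = 2 + 4·2 = 10.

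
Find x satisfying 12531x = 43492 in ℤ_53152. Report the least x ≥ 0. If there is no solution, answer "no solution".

First find gcd(12531, 53152):
53152 = 4×12531 + 3028
12531 = 4×3028 + 419
3028 = 7×419 + 95
419 = 4×95 + 39
95 = 2×39 + 17
39 = 2×17 + 5
17 = 3×5 + 2
5 = 2×2 + 1
2 = 2×1 + 0
gcd = 1, so a unique solution mod 53152 exists.
Back-substitute for the Bézout coefficients:
1 = 5 − 2·2
1 = −2·17 + 7·5
1 = 7·39 − 16·17
1 = −16·95 + 39·39
1 = 39·419 − 172·95
1 = −172·3028 + 1243·419
1 = 1243·12531 − 5144·3028
1 = −5144·53152 + 21819·12531
So 12531·(21819) ≡ 1 (mod 53152), giving 12531⁻¹ ≡ 21819.
x ≡ 12531⁻¹·43492 ≡ 21819·43492 ≡ 29292 (mod 53152).

29292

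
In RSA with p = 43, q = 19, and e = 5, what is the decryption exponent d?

605

φ(n) = (p−1)(q−1) = 42·18 = 756.
Need d with 5·d ≡ 1 (mod 756). Apply the extended Euclidean algorithm:
756 = 151×5 + 1
5 = 5×1 + 0
Back-substitute:
1 = 756 − 151·5
So 5·(-151) ≡ 1 (mod 756), hence d ≡ -151 ≡ 605 (mod 756).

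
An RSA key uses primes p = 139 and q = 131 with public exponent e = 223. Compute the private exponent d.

φ(n) = (p−1)(q−1) = 138·130 = 17940.
Need d with 223·d ≡ 1 (mod 17940). Apply the extended Euclidean algorithm:
17940 = 80*223 + 100
223 = 2*100 + 23
100 = 4*23 + 8
23 = 2*8 + 7
8 = 1*7 + 1
7 = 7*1 + 0
Back-substitute:
1 = 8 − 7
1 = −23 + 3·8
1 = 3·100 − 13·23
1 = −13·223 + 29·100
1 = 29·17940 − 2333·223
So 223·(-2333) ≡ 1 (mod 17940), hence d ≡ -2333 ≡ 15607 (mod 17940).

15607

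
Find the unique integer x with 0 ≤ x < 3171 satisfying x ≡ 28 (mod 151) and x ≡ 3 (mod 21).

3048

Write x = 28 + 151·k. Then 151·k ≡ 3 − 28 ≡ 17 (mod 21).
Need 151⁻¹ mod 21. Extended Euclid on (21, 4):
21 = 5·4 + 1
4 = 4·1 + 0
Back-substitute:
1 = 21 − 5·4
151⁻¹ ≡ 16 (mod 21), so k ≡ 16·17 ≡ 20 (mod 21).
x = 28 + 151·20 = 3048.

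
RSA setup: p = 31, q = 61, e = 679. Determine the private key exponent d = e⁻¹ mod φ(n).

1519

φ(n) = (p−1)(q−1) = 30·60 = 1800.
Need d with 679·d ≡ 1 (mod 1800). Apply the extended Euclidean algorithm:
1800 = 2*679 + 442
679 = 1*442 + 237
442 = 1*237 + 205
237 = 1*205 + 32
205 = 6*32 + 13
32 = 2*13 + 6
13 = 2*6 + 1
6 = 6*1 + 0
Back-substitute:
1 = 13 − 2·6
1 = −2·32 + 5·13
1 = 5·205 − 32·32
1 = −32·237 + 37·205
1 = 37·442 − 69·237
1 = −69·679 + 106·442
1 = 106·1800 − 281·679
So 679·(-281) ≡ 1 (mod 1800), hence d ≡ -281 ≡ 1519 (mod 1800).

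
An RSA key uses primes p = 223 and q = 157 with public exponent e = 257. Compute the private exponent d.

13745

φ(n) = (p−1)(q−1) = 222·156 = 34632.
Need d with 257·d ≡ 1 (mod 34632). Apply the extended Euclidean algorithm:
34632 = 134·257 + 194
257 = 1·194 + 63
194 = 3·63 + 5
63 = 12·5 + 3
5 = 1·3 + 2
3 = 1·2 + 1
2 = 2·1 + 0
Back-substitute:
1 = 3 − 2
1 = −5 + 2·3
1 = 2·63 − 25·5
1 = −25·194 + 77·63
1 = 77·257 − 102·194
1 = −102·34632 + 13745·257
So 257·13745 ≡ 1 (mod 34632), hence d = 13745.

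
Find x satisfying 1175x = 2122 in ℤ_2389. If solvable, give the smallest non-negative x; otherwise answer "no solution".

565

First find gcd(1175, 2389):
2389 = 2·1175 + 39
1175 = 30·39 + 5
39 = 7·5 + 4
5 = 1·4 + 1
4 = 4·1 + 0
gcd = 1, so a unique solution mod 2389 exists.
Back-substitute for the Bézout coefficients:
1 = 5 − 4
1 = −39 + 8·5
1 = 8·1175 − 241·39
1 = −241·2389 + 490·1175
So 1175·(490) ≡ 1 (mod 2389), giving 1175⁻¹ ≡ 490.
x ≡ 1175⁻¹·2122 ≡ 490·2122 ≡ 565 (mod 2389).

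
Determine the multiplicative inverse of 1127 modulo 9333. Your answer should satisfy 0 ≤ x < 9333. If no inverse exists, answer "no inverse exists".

9068

Apply the Euclidean algorithm to 9333 and 1127:
9333 = 8*1127 + 317
1127 = 3*317 + 176
317 = 1*176 + 141
176 = 1*141 + 35
141 = 4*35 + 1
35 = 35*1 + 0
gcd = 1, so the inverse exists. Back-substitute:
1 = 141 − 4·35
1 = −4·176 + 5·141
1 = 5·317 − 9·176
1 = −9·1127 + 32·317
1 = 32·9333 − 265·1127
So 1127·(-265) ≡ 1 (mod 9333), and -265 ≡ 9068 (mod 9333).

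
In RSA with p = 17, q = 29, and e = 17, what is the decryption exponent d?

369

φ(n) = (p−1)(q−1) = 16·28 = 448.
Need d with 17·d ≡ 1 (mod 448). Apply the extended Euclidean algorithm:
448 = 26*17 + 6
17 = 2*6 + 5
6 = 1*5 + 1
5 = 5*1 + 0
Back-substitute:
1 = 6 − 5
1 = −17 + 3·6
1 = 3·448 − 79·17
So 17·(-79) ≡ 1 (mod 448), hence d ≡ -79 ≡ 369 (mod 448).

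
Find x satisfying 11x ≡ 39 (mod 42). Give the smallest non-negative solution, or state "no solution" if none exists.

First find gcd(11, 42):
42 = 3·11 + 9
11 = 1·9 + 2
9 = 4·2 + 1
2 = 2·1 + 0
gcd = 1, so a unique solution mod 42 exists.
Back-substitute for the Bézout coefficients:
1 = 9 − 4·2
1 = −4·11 + 5·9
1 = 5·42 − 19·11
So 11·(-19) ≡ 1 (mod 42), giving 11⁻¹ ≡ 23.
x ≡ 11⁻¹·39 ≡ 23·39 ≡ 15 (mod 42).

15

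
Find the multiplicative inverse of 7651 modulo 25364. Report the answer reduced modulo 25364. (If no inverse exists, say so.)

10983

Run Euclid on (25364, 7651):
25364 = 3×7651 + 2411
7651 = 3×2411 + 418
2411 = 5×418 + 321
418 = 1×321 + 97
321 = 3×97 + 30
97 = 3×30 + 7
30 = 4×7 + 2
7 = 3×2 + 1
2 = 2×1 + 0
Since gcd(7651, 25364) = 1, back-substitute to write 1 as a combination:
1 = 7 − 3·2
1 = −3·30 + 13·7
1 = 13·97 − 42·30
1 = −42·321 + 139·97
1 = 139·418 − 181·321
1 = −181·2411 + 1044·418
1 = 1044·7651 − 3313·2411
1 = −3313·25364 + 10983·7651
So 7651·10983 ≡ 1 (mod 25364).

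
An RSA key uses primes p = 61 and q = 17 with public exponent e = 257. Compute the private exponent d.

833

φ(n) = (p−1)(q−1) = 60·16 = 960.
Need d with 257·d ≡ 1 (mod 960). Apply the extended Euclidean algorithm:
960 = 3·257 + 189
257 = 1·189 + 68
189 = 2·68 + 53
68 = 1·53 + 15
53 = 3·15 + 8
15 = 1·8 + 7
8 = 1·7 + 1
7 = 7·1 + 0
Back-substitute:
1 = 8 − 7
1 = −15 + 2·8
1 = 2·53 − 7·15
1 = −7·68 + 9·53
1 = 9·189 − 25·68
1 = −25·257 + 34·189
1 = 34·960 − 127·257
So 257·(-127) ≡ 1 (mod 960), hence d ≡ -127 ≡ 833 (mod 960).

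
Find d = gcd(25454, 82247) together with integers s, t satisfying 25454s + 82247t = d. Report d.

Euclidean algorithm:
82247 = 3·25454 + 5885
25454 = 4·5885 + 1914
5885 = 3·1914 + 143
1914 = 13·143 + 55
143 = 2·55 + 33
55 = 1·33 + 22
33 = 1·22 + 11
22 = 2·11 + 0
gcd(25454, 82247) = 11.
Working backward:
11 = 33 − 22
11 = −55 + 2·33
11 = 2·143 − 5·55
11 = −5·1914 + 67·143
11 = 67·5885 − 206·1914
11 = −206·25454 + 891·5885
11 = 891·82247 − 2879·25454
So 11 = (891)·82247 + (-2879)·25454.

11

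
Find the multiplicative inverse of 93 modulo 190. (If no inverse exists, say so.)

gcd(190, 93) by repeated division:
190 = 2×93 + 4
93 = 23×4 + 1
4 = 4×1 + 0
The gcd is 1. Working backward:
1 = 93 − 23·4
1 = −23·190 + 47·93
So 93·47 ≡ 1 (mod 190).

47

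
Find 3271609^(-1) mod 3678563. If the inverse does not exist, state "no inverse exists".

3138187

gcd(3678563, 3271609) by repeated division:
3678563 = 1*3271609 + 406954
3271609 = 8*406954 + 15977
406954 = 25*15977 + 7529
15977 = 2*7529 + 919
7529 = 8*919 + 177
919 = 5*177 + 34
177 = 5*34 + 7
34 = 4*7 + 6
7 = 1*6 + 1
6 = 6*1 + 0
The gcd is 1. Working backward:
1 = 7 − 6
1 = −34 + 5·7
1 = 5·177 − 26·34
1 = −26·919 + 135·177
1 = 135·7529 − 1106·919
1 = −1106·15977 + 2347·7529
1 = 2347·406954 − 59781·15977
1 = −59781·3271609 + 480595·406954
1 = 480595·3678563 − 540376·3271609
So 3271609·(-540376) ≡ 1 (mod 3678563), and -540376 ≡ 3138187 (mod 3678563).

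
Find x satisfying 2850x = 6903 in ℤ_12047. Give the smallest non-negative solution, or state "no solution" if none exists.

218

First find gcd(2850, 12047):
12047 = 4×2850 + 647
2850 = 4×647 + 262
647 = 2×262 + 123
262 = 2×123 + 16
123 = 7×16 + 11
16 = 1×11 + 5
11 = 2×5 + 1
5 = 5×1 + 0
gcd = 1, so a unique solution mod 12047 exists.
Back-substitute for the Bézout coefficients:
1 = 11 − 2·5
1 = −2·16 + 3·11
1 = 3·123 − 23·16
1 = −23·262 + 49·123
1 = 49·647 − 121·262
1 = −121·2850 + 533·647
1 = 533·12047 − 2253·2850
So 2850·(-2253) ≡ 1 (mod 12047), giving 2850⁻¹ ≡ 9794.
x ≡ 2850⁻¹·6903 ≡ 9794·6903 ≡ 218 (mod 12047).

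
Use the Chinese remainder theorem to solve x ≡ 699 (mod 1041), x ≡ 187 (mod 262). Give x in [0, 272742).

Write x = 699 + 1041·k. Then 1041·k ≡ 187 − 699 ≡ 12 (mod 262).
Need 1041⁻¹ mod 262. Extended Euclid on (262, 255):
262 = 1·255 + 7
255 = 36·7 + 3
7 = 2·3 + 1
3 = 3·1 + 0
Back-substitute:
1 = 7 − 2·3
1 = −2·255 + 73·7
1 = 73·262 − 75·255
1041⁻¹ ≡ 187 (mod 262), so k ≡ 187·12 ≡ 148 (mod 262).
x = 699 + 1041·148 = 154767.

154767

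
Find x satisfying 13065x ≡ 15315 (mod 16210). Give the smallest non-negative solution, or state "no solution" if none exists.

325

First find gcd(13065, 16210):
16210 = 1·13065 + 3145
13065 = 4·3145 + 485
3145 = 6·485 + 235
485 = 2·235 + 15
235 = 15·15 + 10
15 = 1·10 + 5
10 = 2·5 + 0
gcd = 5 and 5 | 15315, so solutions exist. Divide through by 5: 2613x ≡ 3063 (mod 3242).
Now find 2613⁻¹ mod 3242:
3242 = 1·2613 + 629
2613 = 4·629 + 97
629 = 6·97 + 47
97 = 2·47 + 3
47 = 15·3 + 2
3 = 1·2 + 1
2 = 2·1 + 0
Back-substitute:
1 = 3 − 2
1 = −47 + 16·3
1 = 16·97 − 33·47
1 = −33·629 + 214·97
1 = 214·2613 − 889·629
1 = −889·3242 + 1103·2613
So 2613⁻¹ ≡ 1103 (mod 3242).
Then x ≡ 1103·3063 ≡ 325 (mod 3242); the smallest non-negative solution is x = 325.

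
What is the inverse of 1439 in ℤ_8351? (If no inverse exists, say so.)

6610

Apply the Euclidean algorithm to 8351 and 1439:
8351 = 5×1439 + 1156
1439 = 1×1156 + 283
1156 = 4×283 + 24
283 = 11×24 + 19
24 = 1×19 + 5
19 = 3×5 + 4
5 = 1×4 + 1
4 = 4×1 + 0
The gcd is 1. Working backward:
1 = 5 − 4
1 = −19 + 4·5
1 = 4·24 − 5·19
1 = −5·283 + 59·24
1 = 59·1156 − 241·283
1 = −241·1439 + 300·1156
1 = 300·8351 − 1741·1439
Hence 1439⁻¹ ≡ -1741 ≡ 6610 (mod 8351).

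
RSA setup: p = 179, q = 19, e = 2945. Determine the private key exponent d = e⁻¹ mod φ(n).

φ(n) = (p−1)(q−1) = 178·18 = 3204.
Need d with 2945·d ≡ 1 (mod 3204). Apply the extended Euclidean algorithm:
3204 = 1×2945 + 259
2945 = 11×259 + 96
259 = 2×96 + 67
96 = 1×67 + 29
67 = 2×29 + 9
29 = 3×9 + 2
9 = 4×2 + 1
2 = 2×1 + 0
Back-substitute:
1 = 9 − 4·2
1 = −4·29 + 13·9
1 = 13·67 − 30·29
1 = −30·96 + 43·67
1 = 43·259 − 116·96
1 = −116·2945 + 1319·259
1 = 1319·3204 − 1435·2945
So 2945·(-1435) ≡ 1 (mod 3204), hence d ≡ -1435 ≡ 1769 (mod 3204).

1769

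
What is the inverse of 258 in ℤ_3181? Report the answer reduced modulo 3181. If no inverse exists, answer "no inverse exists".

Run Euclid on (3181, 258):
3181 = 12·258 + 85
258 = 3·85 + 3
85 = 28·3 + 1
3 = 3·1 + 0
gcd = 1, so the inverse exists. Back-substitute:
1 = 85 − 28·3
1 = −28·258 + 85·85
1 = 85·3181 − 1048·258
Thus 258·(-1048) ≡ 1 (mod 3181); reducing, -1048 mod 3181 = 2133.

2133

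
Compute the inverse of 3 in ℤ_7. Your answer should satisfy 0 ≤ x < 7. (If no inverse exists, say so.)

5

gcd(7, 3) by repeated division:
7 = 2·3 + 1
3 = 3·1 + 0
Since gcd(3, 7) = 1, back-substitute to write 1 as a combination:
1 = 7 − 2·3
Hence 3⁻¹ ≡ -2 ≡ 5 (mod 7).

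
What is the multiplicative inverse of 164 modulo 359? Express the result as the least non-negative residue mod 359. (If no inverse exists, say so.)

gcd(359, 164) by repeated division:
359 = 2·164 + 31
164 = 5·31 + 9
31 = 3·9 + 4
9 = 2·4 + 1
4 = 4·1 + 0
gcd = 1, so the inverse exists. Back-substitute:
1 = 9 − 2·4
1 = −2·31 + 7·9
1 = 7·164 − 37·31
1 = −37·359 + 81·164
So 164·81 ≡ 1 (mod 359).

81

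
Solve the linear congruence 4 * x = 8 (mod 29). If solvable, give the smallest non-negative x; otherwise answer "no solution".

2

First find gcd(4, 29):
29 = 7×4 + 1
4 = 4×1 + 0
gcd = 1, so a unique solution mod 29 exists.
Back-substitute for the Bézout coefficients:
1 = 29 − 7·4
So 4·(-7) ≡ 1 (mod 29), giving 4⁻¹ ≡ 22.
x ≡ 4⁻¹·8 ≡ 22·8 ≡ 2 (mod 29).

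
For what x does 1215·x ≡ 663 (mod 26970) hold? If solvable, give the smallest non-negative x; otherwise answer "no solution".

no solution

gcd(1215, 26970):
26970 = 22×1215 + 240
1215 = 5×240 + 15
240 = 16×15 + 0
gcd = 15, but 15 ∤ 663, so the congruence has no solution.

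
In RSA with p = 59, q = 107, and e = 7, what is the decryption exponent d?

2635

φ(n) = (p−1)(q−1) = 58·106 = 6148.
Need d with 7·d ≡ 1 (mod 6148). Apply the extended Euclidean algorithm:
6148 = 878·7 + 2
7 = 3·2 + 1
2 = 2·1 + 0
Back-substitute:
1 = 7 − 3·2
1 = −3·6148 + 2635·7
So 7·2635 ≡ 1 (mod 6148), hence d = 2635.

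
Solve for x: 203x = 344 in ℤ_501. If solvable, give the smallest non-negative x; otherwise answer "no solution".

First find gcd(203, 501):
501 = 2·203 + 95
203 = 2·95 + 13
95 = 7·13 + 4
13 = 3·4 + 1
4 = 4·1 + 0
gcd = 1, so a unique solution mod 501 exists.
Back-substitute for the Bézout coefficients:
1 = 13 − 3·4
1 = −3·95 + 22·13
1 = 22·203 − 47·95
1 = −47·501 + 116·203
So 203·(116) ≡ 1 (mod 501), giving 203⁻¹ ≡ 116.
x ≡ 203⁻¹·344 ≡ 116·344 ≡ 325 (mod 501).

325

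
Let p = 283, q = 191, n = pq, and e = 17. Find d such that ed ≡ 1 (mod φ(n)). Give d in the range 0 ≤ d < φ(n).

40973

φ(n) = (p−1)(q−1) = 282·190 = 53580.
Need d with 17·d ≡ 1 (mod 53580). Apply the extended Euclidean algorithm:
53580 = 3151*17 + 13
17 = 1*13 + 4
13 = 3*4 + 1
4 = 4*1 + 0
Back-substitute:
1 = 13 − 3·4
1 = −3·17 + 4·13
1 = 4·53580 − 12607·17
So 17·(-12607) ≡ 1 (mod 53580), hence d ≡ -12607 ≡ 40973 (mod 53580).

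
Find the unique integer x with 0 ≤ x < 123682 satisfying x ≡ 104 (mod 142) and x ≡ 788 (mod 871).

93114

Write x = 104 + 142·k. Then 142·k ≡ 788 − 104 ≡ 684 (mod 871).
Need 142⁻¹ mod 871. Extended Euclid on (871, 142):
871 = 6*142 + 19
142 = 7*19 + 9
19 = 2*9 + 1
9 = 9*1 + 0
Back-substitute:
1 = 19 − 2·9
1 = −2·142 + 15·19
1 = 15·871 − 92·142
142⁻¹ ≡ 779 (mod 871), so k ≡ 779·684 ≡ 655 (mod 871).
x = 104 + 142·655 = 93114.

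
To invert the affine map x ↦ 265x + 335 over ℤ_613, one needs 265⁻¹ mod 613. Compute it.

Extended Euclidean algorithm:
613 = 2×265 + 83
265 = 3×83 + 16
83 = 5×16 + 3
16 = 5×3 + 1
3 = 3×1 + 0
Since gcd(265, 613) = 1, back-substitute to write 1 as a combination:
1 = 16 − 5·3
1 = −5·83 + 26·16
1 = 26·265 − 83·83
1 = −83·613 + 192·265
So 265·192 ≡ 1 (mod 613).

192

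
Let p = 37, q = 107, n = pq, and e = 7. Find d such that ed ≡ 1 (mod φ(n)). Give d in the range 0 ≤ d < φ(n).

φ(n) = (p−1)(q−1) = 36·106 = 3816.
Need d with 7·d ≡ 1 (mod 3816). Apply the extended Euclidean algorithm:
3816 = 545×7 + 1
7 = 7×1 + 0
Back-substitute:
1 = 3816 − 545·7
So 7·(-545) ≡ 1 (mod 3816), hence d ≡ -545 ≡ 3271 (mod 3816).

3271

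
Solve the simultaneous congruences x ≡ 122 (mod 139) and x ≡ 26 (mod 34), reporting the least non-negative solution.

Write x = 122 + 139·k. Then 139·k ≡ 26 − 122 ≡ 6 (mod 34).
Need 139⁻¹ mod 34. Extended Euclid on (34, 3):
34 = 11*3 + 1
3 = 3*1 + 0
Back-substitute:
1 = 34 − 11·3
139⁻¹ ≡ 23 (mod 34), so k ≡ 23·6 ≡ 2 (mod 34).
x = 122 + 139·2 = 400.

400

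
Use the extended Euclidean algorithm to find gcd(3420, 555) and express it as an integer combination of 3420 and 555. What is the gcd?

Euclidean algorithm:
3420 = 6×555 + 90
555 = 6×90 + 15
90 = 6×15 + 0
gcd(3420, 555) = 15.
Working backward:
15 = 555 − 6·90
15 = −6·3420 + 37·555
So 15 = (-6)·3420 + (37)·555.

15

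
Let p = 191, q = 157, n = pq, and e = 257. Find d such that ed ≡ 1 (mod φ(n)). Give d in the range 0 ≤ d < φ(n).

φ(n) = (p−1)(q−1) = 190·156 = 29640.
Need d with 257·d ≡ 1 (mod 29640). Apply the extended Euclidean algorithm:
29640 = 115*257 + 85
257 = 3*85 + 2
85 = 42*2 + 1
2 = 2*1 + 0
Back-substitute:
1 = 85 − 42·2
1 = −42·257 + 127·85
1 = 127·29640 − 14647·257
So 257·(-14647) ≡ 1 (mod 29640), hence d ≡ -14647 ≡ 14993 (mod 29640).

14993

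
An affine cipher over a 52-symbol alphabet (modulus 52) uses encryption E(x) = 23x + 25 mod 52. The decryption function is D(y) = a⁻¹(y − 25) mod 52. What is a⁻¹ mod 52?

43

Apply the Euclidean algorithm to 52 and 23:
52 = 2*23 + 6
23 = 3*6 + 5
6 = 1*5 + 1
5 = 5*1 + 0
Since gcd(23, 52) = 1, back-substitute to write 1 as a combination:
1 = 6 − 5
1 = −23 + 4·6
1 = 4·52 − 9·23
Thus 23·(-9) ≡ 1 (mod 52); reducing, -9 mod 52 = 43.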